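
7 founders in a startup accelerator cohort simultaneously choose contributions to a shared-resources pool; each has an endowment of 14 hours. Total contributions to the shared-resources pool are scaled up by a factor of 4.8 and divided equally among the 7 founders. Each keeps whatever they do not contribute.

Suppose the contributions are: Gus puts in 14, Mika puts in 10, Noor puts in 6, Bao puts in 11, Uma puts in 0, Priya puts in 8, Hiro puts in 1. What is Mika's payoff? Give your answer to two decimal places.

38.29 hours

Total contributed: 14 + 10 + 6 + 11 + 0 + 8 + 1 = 50.
Each receives 4.8 × 50 / 7 = 34.29 from the shared-resources pool.
Mika keeps 14 − 10 = 4, so Mika's payoff is 4 + 34.29 = 38.29.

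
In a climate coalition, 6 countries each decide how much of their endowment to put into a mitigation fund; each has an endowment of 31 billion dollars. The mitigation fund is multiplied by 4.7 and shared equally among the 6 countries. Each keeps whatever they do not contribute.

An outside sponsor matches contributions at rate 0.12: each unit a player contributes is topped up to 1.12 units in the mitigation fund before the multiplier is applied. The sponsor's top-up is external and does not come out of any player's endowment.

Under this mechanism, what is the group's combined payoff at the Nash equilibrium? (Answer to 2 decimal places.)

186.00 billion dollars

Even with the mechanism, each unit contributed returns only 4.7 × 1.12 / 6 = 0.8773 per unit of net cost, so contributing nothing is still dominant.
At the Nash equilibrium no one contributes; group total payoff = 6 × 31 = 186.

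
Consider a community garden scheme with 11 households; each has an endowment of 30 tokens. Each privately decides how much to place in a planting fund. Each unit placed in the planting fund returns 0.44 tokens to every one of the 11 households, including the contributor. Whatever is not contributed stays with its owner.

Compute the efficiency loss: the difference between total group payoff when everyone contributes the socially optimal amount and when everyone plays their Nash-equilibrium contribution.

The private return per contributed unit is 0.44 < 1, so contributing 0 is dominant for every player. At the Nash equilibrium everyone keeps their 30, and the group total is 11 × 30 = 330.
Each contributed unit returns 4.840 to the group as a whole (0.44 to each of 11 players), which exceeds 1, so the social optimum is full contribution: group total = 4.840 × 330 = 1597.20.
Efficiency loss = 1597.20 − 330 = 1267.20.

1267.20 tokens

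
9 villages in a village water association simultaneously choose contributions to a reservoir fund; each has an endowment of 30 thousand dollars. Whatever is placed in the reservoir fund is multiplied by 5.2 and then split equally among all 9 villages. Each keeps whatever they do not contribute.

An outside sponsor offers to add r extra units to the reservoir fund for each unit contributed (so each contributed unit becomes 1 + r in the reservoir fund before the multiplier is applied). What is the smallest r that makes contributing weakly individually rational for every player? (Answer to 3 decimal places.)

With matching at rate r, one contributed unit becomes (1 + r) in the reservoir fund and returns 5.2 × (1 + r) / 9 to the contributor.
Setting this equal to 1: 1 + r = 9/5.2 = 1.7308.
So the minimum matching rate is r = 1.7308 − 1 = 0.731.

0.731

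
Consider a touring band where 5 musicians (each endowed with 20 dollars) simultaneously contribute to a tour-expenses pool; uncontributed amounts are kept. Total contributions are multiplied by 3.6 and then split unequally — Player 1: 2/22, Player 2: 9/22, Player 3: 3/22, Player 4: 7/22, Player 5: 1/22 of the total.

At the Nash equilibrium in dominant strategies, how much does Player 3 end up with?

39.64 dollars

Player j's private return per contributed unit is 3.6 × (j's share). Contributing is weakly dominant for j when that share is at least 1/3.6 = 0.2778, and contributing 0 is dominant otherwise.
Player 2 and Player 4 clear that bar, contributing 20 each; the remaining 3 contribute 0. Total contributed: 40.
Player 3 keeps 20 and receives 3.6 × 40 × 3/22 = 19.64 from the tour-expenses pool, for a payoff of 39.64.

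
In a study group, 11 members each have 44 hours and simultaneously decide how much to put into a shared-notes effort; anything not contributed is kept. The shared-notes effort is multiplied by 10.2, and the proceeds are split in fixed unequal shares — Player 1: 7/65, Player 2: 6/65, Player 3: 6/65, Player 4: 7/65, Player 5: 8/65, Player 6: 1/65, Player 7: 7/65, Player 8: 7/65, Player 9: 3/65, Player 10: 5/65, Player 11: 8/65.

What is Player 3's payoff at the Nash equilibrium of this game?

292.57 hours

A player with share s gets back 10.2·s per unit contributed, so full contribution is dominant for anyone with s > 1/10.2 = 0.0980 and zero contribution is dominant for anyone below.
Player 1, Player 4, Player 5, Player 7, Player 8 and Player 11 are above the threshold, contributing 44 each; the remaining 5 contribute 0. Total contributed: 264.
Player 3 keeps 44 and receives 10.2 × 264 × 6/65 = 248.57 from the shared-notes effort, for a payoff of 292.57.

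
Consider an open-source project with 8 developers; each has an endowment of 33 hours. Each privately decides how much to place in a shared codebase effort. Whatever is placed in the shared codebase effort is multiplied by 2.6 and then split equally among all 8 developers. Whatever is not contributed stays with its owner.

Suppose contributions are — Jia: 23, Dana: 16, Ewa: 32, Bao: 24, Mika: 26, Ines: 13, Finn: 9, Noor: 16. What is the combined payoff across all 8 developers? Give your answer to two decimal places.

518.40 hours

Total contributed: 23 + 16 + 32 + 24 + 26 + 13 + 9 + 16 = 159; total kept: 8 × 33 − 159 = 105.
The shared codebase effort pays out 2.6 × 159 = 413.40 in aggregate.
Group total = 105 + 413.40 = 518.40.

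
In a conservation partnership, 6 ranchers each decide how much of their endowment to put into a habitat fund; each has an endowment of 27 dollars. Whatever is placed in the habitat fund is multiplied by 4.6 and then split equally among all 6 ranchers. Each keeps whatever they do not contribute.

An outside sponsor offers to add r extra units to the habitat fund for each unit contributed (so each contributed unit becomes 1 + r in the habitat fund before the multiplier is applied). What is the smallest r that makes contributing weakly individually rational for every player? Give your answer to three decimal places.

With matching at rate r, one contributed unit becomes (1 + r) in the habitat fund and returns 4.6 × (1 + r) / 6 to the contributor.
Setting this equal to 1: 1 + r = 6/4.6 = 1.3043.
So the minimum matching rate is r = 1.3043 − 1 = 0.304.

0.304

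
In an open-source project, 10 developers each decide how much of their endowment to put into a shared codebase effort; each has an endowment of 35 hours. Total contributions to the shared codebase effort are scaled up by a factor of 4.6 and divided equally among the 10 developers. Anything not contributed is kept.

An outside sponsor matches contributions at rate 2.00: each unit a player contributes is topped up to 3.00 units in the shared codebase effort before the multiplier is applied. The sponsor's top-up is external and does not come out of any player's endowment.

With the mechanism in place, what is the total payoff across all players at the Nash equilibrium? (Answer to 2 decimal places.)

With the mechanism, a contributed unit returns 4.6 × 3.00 / 10 = 1.3800 per unit of net cost to the contributor — now above 1 — so contributing fully is weakly dominant for every player.
So the Nash equilibrium is full contribution by all 10; the group earns 4.6 × 3.00 × 350 = 4830.00.

4830.00 hours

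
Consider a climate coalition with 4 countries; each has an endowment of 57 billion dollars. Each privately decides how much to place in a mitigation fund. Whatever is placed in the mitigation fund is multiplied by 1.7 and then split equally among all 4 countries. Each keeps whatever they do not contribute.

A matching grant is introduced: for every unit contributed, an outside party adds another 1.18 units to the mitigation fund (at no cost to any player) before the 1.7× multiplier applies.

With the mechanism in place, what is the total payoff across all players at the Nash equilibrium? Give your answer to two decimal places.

With the mechanism, a contributed unit returns 1.7 × 2.18 / 4 = 0.9265 per unit of net cost — still below 1 — so contributing 0 remains dominant for every player.
At the Nash equilibrium no one contributes; group total payoff = 4 × 57 = 228.

228.00 billion dollars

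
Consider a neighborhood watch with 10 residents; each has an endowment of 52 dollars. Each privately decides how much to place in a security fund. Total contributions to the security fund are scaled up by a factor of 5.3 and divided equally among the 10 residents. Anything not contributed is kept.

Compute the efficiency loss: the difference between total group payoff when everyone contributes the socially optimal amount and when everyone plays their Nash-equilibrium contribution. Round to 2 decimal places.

Each contributed unit returns 5.3/10 = 0.5300 to its contributor — below 1 — so contributing 0 is dominant for every player. At the Nash equilibrium everyone keeps their 52, and the group total is 10 × 52 = 520.
Each contributed unit returns 5.300 to the group as a whole (0.5300 to each of 10 players), which exceeds 1, so the social optimum is full contribution: group total = 5.300 × 520 = 2756.00.
Efficiency loss = 2756.00 − 520 = 2236.00.

2236.00 dollars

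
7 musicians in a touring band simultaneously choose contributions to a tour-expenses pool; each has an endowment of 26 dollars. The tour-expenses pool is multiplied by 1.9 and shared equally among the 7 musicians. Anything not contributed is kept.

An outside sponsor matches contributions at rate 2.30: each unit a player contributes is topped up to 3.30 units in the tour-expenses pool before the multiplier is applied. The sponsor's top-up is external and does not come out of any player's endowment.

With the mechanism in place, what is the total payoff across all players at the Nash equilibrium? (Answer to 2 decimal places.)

Even with the mechanism, each unit contributed returns only 1.9 × 3.30 / 7 = 0.8957 per unit of net cost, so contributing nothing is still dominant.
At the Nash equilibrium no one contributes; group total payoff = 7 × 26 = 182.

182.00 dollars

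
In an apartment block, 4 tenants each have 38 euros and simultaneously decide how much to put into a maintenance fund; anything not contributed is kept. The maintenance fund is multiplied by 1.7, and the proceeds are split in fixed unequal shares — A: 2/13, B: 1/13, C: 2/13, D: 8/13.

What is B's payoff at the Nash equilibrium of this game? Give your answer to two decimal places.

Each unit j contributes comes back to j as 1.7 × (j's share), so j prefers to contribute only if that share exceeds 1/1.7 = 0.5882; otherwise keeping the unit dominates.
Only D (8/13) clears that bar, contributing 38; the remaining 3 contribute 0. Total contributed: 38.
B keeps 38 and receives 1.7 × 38 × 1/13 = 4.97 from the maintenance fund, for a payoff of 42.97.

42.97 euros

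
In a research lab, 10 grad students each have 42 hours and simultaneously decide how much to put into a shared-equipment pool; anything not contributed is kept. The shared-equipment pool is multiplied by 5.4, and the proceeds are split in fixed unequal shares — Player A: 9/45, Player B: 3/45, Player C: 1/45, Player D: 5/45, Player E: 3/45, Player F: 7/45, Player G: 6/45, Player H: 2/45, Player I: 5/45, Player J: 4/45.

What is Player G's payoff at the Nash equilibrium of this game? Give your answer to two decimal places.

For player j, contributing a unit is worthwhile iff 5.4 × (j's share) ≥ 1, i.e. iff j's share is at least 0.1852.
Only Player A (9/45) clears that bar, contributing 42; the remaining 9 contribute 0. Total contributed: 42.
Player G keeps 42 and receives 5.4 × 42 × 6/45 = 30.24 from the shared-equipment pool, for a payoff of 72.24.

72.24 hours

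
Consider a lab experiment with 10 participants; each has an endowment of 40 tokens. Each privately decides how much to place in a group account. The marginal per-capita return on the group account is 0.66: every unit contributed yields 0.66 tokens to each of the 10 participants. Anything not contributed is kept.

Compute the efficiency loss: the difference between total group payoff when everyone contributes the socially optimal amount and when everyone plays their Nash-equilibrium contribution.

2240.00 tokens

The private return per contributed unit is 0.66 < 1, so contributing 0 is dominant for every player. At the Nash equilibrium everyone keeps their 40, and the group total is 10 × 40 = 400.
Each contributed unit returns 6.600 to the group as a whole (0.66 to each of 10 players), which exceeds 1, so the social optimum is full contribution: group total = 6.600 × 400 = 2640.00.
Efficiency loss = 2640.00 − 400 = 2240.00.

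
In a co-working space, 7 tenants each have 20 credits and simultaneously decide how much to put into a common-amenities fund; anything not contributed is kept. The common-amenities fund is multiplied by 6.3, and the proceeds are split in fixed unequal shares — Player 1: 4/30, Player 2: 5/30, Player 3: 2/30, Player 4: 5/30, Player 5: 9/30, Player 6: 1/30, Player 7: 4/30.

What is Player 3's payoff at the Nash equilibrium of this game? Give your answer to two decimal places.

45.20 credits

Player j's private return per contributed unit is 6.3 × (j's share). Contributing is weakly dominant for j when that share is at least 1/6.3 = 0.1587, and contributing 0 is dominant otherwise.
Player 2, Player 4 and Player 5 clear that bar, contributing 20 each; the remaining 4 contribute 0. Total contributed: 60.
Player 3 keeps 20 and receives 6.3 × 60 × 2/30 = 25.20 from the common-amenities fund, for a payoff of 45.20.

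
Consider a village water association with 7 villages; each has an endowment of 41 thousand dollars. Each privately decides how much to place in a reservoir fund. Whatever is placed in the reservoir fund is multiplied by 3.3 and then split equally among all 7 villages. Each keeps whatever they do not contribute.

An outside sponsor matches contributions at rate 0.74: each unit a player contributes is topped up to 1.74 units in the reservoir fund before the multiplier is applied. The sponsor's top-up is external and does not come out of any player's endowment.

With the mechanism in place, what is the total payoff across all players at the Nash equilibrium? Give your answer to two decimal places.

The effective private return is 3.3 × 1.74 / 7 = 0.8203, which is still under 1, so the mechanism doesn't change anyone's dominant strategy: zero contribution.
Everyone keeps their endowment and the group total is 7 × 41 = 287.

287.00 thousand dollars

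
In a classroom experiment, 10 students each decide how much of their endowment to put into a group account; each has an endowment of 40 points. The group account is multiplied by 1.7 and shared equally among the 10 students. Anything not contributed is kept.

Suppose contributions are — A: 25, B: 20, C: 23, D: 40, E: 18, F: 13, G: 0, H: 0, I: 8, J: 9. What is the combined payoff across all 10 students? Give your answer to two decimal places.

509.20 points

Total contributed: 25 + 20 + 23 + 40 + 18 + 13 + 0 + 0 + 8 + 9 = 156; total kept: 10 × 40 − 156 = 244.
The group account pays out 1.7 × 156 = 265.20 in aggregate.
Group total = 244 + 265.20 = 509.20.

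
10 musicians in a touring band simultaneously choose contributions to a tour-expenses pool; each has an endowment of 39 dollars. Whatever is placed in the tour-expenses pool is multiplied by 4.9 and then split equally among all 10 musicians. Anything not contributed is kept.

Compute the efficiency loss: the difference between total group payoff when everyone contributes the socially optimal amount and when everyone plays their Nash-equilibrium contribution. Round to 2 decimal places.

Each contributed unit returns 4.9/10 = 0.4900 to its contributor — below 1 — so contributing 0 is dominant for every player. At the Nash equilibrium everyone keeps their 39, and the group total is 10 × 39 = 390.
Each contributed unit returns 4.900 to the group as a whole (0.4900 to each of 10 players), which exceeds 1, so the social optimum is full contribution: group total = 4.900 × 390 = 1911.00.
Efficiency loss = 1911.00 − 390 = 1521.00.

1521.00 dollars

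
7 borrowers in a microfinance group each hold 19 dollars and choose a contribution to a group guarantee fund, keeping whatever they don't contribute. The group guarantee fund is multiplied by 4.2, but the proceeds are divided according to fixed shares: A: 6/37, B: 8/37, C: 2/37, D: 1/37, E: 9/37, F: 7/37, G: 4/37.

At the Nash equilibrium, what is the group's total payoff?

193.80 dollars

Player j's private return per contributed unit is 4.2 × (j's share). Contributing is weakly dominant for j when that share is at least 1/4.2 = 0.2381, and contributing 0 is dominant otherwise.
E alone (share 9/37) is above the threshold, contributing 19; the remaining 6 contribute 0. Total contributed: 19.
The group guarantee fund pays out 4.2 × 19 = 79.80 in total (split across the unequal shares, but the aggregate is all that matters for the group sum).
The 6 free-riders keep 19 each, adding 114. Group total = 114 + 79.80 = 193.80.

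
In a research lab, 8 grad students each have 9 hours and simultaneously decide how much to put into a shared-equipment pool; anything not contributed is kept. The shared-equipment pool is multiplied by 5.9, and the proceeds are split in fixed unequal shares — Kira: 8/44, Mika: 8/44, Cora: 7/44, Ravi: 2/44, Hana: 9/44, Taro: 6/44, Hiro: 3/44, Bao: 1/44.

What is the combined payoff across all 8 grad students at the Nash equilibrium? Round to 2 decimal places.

Player j's private return per contributed unit is 5.9 × (j's share). Contributing is weakly dominant for j when that share is at least 1/5.9 = 0.1695, and contributing 0 is dominant otherwise.
Kira, Mika and Hana are above the threshold, contributing 9 each; the remaining 5 contribute 0. Total contributed: 27.
The shared-equipment pool pays out 5.9 × 27 = 159.30 in total (split across the unequal shares, but the aggregate is all that matters for the group sum).
The 5 free-riders keep 9 each, adding 45. Group total = 45 + 159.30 = 204.30.

204.30 hours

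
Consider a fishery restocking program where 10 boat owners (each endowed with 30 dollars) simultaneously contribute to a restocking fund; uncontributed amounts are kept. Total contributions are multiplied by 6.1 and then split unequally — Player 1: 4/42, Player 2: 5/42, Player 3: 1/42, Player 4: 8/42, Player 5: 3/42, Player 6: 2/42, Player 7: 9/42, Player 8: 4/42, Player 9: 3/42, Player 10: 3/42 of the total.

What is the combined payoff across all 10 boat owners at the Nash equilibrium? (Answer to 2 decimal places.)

Player j's private return per contributed unit is 6.1 × (j's share). Contributing is weakly dominant for j when that share is at least 1/6.1 = 0.1639, and contributing 0 is dominant otherwise.
Player 4 and Player 7 are above the threshold, contributing 30 each; the remaining 8 contribute 0. Total contributed: 60.
The restocking fund pays out 6.1 × 60 = 366.00 in total (split across the unequal shares, but the aggregate is all that matters for the group sum).
The 8 free-riders keep 30 each, adding 240. Group total = 240 + 366.00 = 606.00.

606.00 dollars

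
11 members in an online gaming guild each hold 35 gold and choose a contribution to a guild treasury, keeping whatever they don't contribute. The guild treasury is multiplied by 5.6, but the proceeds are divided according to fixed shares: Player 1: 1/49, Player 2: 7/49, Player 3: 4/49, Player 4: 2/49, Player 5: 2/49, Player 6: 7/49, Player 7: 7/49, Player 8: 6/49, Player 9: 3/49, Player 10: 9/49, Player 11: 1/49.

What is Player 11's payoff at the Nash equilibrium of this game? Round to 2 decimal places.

39.00 gold

For player j, contributing a unit is worthwhile iff 5.6 × (j's share) ≥ 1, i.e. iff j's share is at least 0.1786.
Player 10 alone (share 9/49) is above the threshold, contributing 35; the remaining 10 contribute 0. Total contributed: 35.
Player 11 keeps 35 and receives 5.6 × 35 × 1/49 = 4.00 from the guild treasury, for a payoff of 39.00.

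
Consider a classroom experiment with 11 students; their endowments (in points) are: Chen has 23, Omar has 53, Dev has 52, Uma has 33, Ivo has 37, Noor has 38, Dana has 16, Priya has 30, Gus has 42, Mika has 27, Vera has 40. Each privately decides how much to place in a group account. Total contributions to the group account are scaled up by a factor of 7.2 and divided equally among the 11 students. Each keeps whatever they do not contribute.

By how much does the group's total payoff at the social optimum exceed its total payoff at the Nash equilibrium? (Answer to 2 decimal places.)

2424.20 points

The private return per contributed unit is 7.2/11 = 0.6545 < 1 for every player regardless of endowment, so the Nash equilibrium is zero contribution and the group total is Σ E_j = 23 + 53 + 52 + 33 + 37 + 38 + 16 + 30 + 42 + 27 + 40 = 391.
Each contributed unit returns 7.200 to the group, so the social optimum is full contribution by everyone: group total = 7.200 × 391 = 2815.20.
Efficiency loss = (7.200 − 1) × 391 = 2424.20.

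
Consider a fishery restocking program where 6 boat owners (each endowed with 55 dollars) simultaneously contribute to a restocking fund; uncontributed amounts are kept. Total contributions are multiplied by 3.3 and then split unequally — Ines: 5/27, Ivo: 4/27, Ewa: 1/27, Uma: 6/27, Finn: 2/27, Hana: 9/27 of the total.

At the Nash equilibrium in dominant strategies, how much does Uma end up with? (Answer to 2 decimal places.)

95.33 dollars

For player j, contributing a unit is worthwhile iff 3.3 × (j's share) ≥ 1, i.e. iff j's share is at least 0.3030.
Hana alone (share 9/27) is above the threshold, contributing 55; the remaining 5 contribute 0. Total contributed: 55.
Uma keeps 55 and receives 3.3 × 55 × 6/27 = 40.33 from the restocking fund, for a payoff of 95.33.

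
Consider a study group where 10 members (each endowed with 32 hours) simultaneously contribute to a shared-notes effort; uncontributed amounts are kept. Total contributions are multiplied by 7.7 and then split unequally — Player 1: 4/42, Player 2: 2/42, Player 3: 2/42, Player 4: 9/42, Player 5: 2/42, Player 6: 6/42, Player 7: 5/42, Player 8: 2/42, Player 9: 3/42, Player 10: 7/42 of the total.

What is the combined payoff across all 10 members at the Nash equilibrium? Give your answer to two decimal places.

A player with share s gets back 7.7·s per unit contributed, so full contribution is dominant for anyone with s > 1/7.7 = 0.1299 and zero contribution is dominant for anyone below.
Player 4, Player 6 and Player 10 are above the threshold, contributing 32 each; the remaining 7 contribute 0. Total contributed: 96.
The shared-notes effort pays out 7.7 × 96 = 739.20 in total (split across the unequal shares, but the aggregate is all that matters for the group sum).
The 7 free-riders keep 32 each, adding 224. Group total = 224 + 739.20 = 963.20.

963.20 hours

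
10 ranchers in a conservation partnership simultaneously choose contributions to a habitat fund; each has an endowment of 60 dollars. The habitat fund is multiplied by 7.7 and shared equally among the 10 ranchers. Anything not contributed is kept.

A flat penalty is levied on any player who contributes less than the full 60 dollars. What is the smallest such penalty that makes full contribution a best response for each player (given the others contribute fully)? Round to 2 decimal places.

Given the others contribute fully, the best deviation is to contribute 0 (any partial contribution still incurs the fine and gives up units whose private return 0.7700 is below 1).
Deviating from 60 to 0 saves 60 dollars but forfeits the deviator's share of the drop in the habitat fund: 7.7/10 × 60 = 46.20.
So the deviation gain is 60 − 46.20 = 13.80, and the fine must be at least 13.80 dollars to wipe it out.

13.80 dollars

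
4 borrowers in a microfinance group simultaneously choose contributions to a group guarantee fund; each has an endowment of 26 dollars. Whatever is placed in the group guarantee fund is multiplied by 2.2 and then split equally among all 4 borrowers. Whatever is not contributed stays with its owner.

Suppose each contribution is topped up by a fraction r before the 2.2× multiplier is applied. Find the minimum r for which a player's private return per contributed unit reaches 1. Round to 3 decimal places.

0.818

With matching at rate r, one contributed unit becomes (1 + r) in the group guarantee fund and returns 2.2 × (1 + r) / 4 to the contributor.
Setting this equal to 1: 1 + r = 4/2.2 = 1.8182.
So the minimum matching rate is r = 1.8182 − 1 = 0.818.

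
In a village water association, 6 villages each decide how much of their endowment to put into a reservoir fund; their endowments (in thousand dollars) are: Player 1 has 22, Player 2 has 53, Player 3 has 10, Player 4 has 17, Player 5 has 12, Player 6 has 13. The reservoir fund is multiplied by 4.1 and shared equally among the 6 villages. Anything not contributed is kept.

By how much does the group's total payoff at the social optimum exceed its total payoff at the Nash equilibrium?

393.70 thousand dollars

The private return per contributed unit is 4.1/6 = 0.6833 < 1 for every player regardless of endowment, so the Nash equilibrium is zero contribution and the group total is Σ E_j = 22 + 53 + 10 + 17 + 12 + 13 = 127.
Each contributed unit returns 4.100 to the group, so the social optimum is full contribution by everyone: group total = 4.100 × 127 = 520.70.
Efficiency loss = (4.100 − 1) × 127 = 393.70.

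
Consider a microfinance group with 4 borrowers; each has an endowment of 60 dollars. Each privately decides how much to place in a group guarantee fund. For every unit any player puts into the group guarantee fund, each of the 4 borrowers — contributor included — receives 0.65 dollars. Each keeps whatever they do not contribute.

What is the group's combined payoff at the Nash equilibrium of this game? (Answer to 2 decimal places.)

The private return per contributed unit is 0.65 < 1, so contributing 0 is dominant for every player. At the Nash equilibrium everyone keeps their 60, and the group total is 4 × 60 = 240.

240.00 dollars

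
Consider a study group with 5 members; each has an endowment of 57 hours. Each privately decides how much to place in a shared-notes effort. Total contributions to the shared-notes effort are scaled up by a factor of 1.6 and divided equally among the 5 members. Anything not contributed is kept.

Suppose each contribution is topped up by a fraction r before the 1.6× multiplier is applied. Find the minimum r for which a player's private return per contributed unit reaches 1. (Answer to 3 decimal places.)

2.125

With matching at rate r, one contributed unit becomes (1 + r) in the shared-notes effort and returns 1.6 × (1 + r) / 5 to the contributor.
Setting this equal to 1: 1 + r = 5/1.6 = 3.1250.
So the minimum matching rate is r = 3.1250 − 1 = 2.125.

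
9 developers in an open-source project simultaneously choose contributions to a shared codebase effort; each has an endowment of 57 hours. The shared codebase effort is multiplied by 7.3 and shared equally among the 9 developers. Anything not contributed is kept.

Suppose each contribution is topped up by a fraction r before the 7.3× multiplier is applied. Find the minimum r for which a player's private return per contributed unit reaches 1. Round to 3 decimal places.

0.233

With matching at rate r, one contributed unit becomes (1 + r) in the shared codebase effort and returns 7.3 × (1 + r) / 9 to the contributor.
Setting this equal to 1: 1 + r = 9/7.3 = 1.2329.
So the minimum matching rate is r = 1.2329 − 1 = 0.233.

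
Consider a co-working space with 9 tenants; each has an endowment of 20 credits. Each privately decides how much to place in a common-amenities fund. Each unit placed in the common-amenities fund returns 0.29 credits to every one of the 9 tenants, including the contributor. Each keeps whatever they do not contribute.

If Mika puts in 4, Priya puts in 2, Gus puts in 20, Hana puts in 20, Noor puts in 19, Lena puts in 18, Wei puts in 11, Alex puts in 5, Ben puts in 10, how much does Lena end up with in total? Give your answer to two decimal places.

33.61 credits

Total contributed: 4 + 2 + 20 + 20 + 19 + 18 + 11 + 5 + 10 = 109.
Each receives 0.29 × 109 = 31.61 from the common-amenities fund.
Lena keeps 20 − 18 = 2, so Lena's payoff is 2 + 31.61 = 33.61.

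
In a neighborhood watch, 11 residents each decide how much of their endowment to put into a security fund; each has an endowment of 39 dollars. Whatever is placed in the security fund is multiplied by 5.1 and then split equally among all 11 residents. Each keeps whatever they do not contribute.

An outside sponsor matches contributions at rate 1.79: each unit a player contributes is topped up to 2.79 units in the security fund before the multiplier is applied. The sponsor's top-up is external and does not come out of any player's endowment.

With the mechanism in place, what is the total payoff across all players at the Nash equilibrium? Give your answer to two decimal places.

6104.24 dollars

With the mechanism, a contributed unit returns 5.1 × 2.79 / 11 = 1.2935 per unit of net cost to the contributor — now above 1 — so contributing fully is weakly dominant for every player.
So the Nash equilibrium is full contribution by all 11; the group earns 5.1 × 2.79 × 429 = 6104.24.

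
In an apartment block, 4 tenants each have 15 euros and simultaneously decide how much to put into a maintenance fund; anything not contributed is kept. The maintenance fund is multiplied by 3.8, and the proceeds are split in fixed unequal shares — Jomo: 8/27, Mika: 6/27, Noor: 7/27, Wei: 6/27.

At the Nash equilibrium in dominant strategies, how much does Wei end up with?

Each unit j contributes comes back to j as 3.8 × (j's share), so j prefers to contribute only if that share exceeds 1/3.8 = 0.2632; otherwise keeping the unit dominates.
Only Jomo (8/27) clears that bar, contributing 15; the remaining 3 contribute 0. Total contributed: 15.
Wei keeps 15 and receives 3.8 × 15 × 6/27 = 12.67 from the maintenance fund, for a payoff of 27.67.

27.67 euros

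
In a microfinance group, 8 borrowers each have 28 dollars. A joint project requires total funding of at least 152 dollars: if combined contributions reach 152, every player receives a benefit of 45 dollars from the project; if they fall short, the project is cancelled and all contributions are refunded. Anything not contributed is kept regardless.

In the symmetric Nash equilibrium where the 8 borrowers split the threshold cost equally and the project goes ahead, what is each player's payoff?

Equal share of the threshold: 152/8 = 19.
At this profile no one gains by cutting their contribution: any cut drops the total below 152, the project is cancelled, contributions are refunded, and the deviator ends with 28, which is less than 28 − 19 + 45 = 54. Contributing more than 19 just wastes the excess. So contributing exactly 19 is a best response.
Each player's payoff: 28 − 19 + 45 = 54.

54 dollars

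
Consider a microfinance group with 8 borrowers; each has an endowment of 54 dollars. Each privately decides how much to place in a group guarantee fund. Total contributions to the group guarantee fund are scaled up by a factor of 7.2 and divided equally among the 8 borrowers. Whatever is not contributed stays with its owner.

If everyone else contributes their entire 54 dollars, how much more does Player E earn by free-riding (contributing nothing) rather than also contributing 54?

Switching from a contribution of 54 to 0 lets Player E keep an extra 54 dollars, but lowers the group guarantee fund by 54, which costs Player E their own share of that drop: 7.2/8 × 54 = 48.60.
Net gain = 54 − 48.60 = 5.40. The private return per contributed unit (0.9000) is below 1, so free-riding is indeed the best response regardless of what the others do.

5.40 dollars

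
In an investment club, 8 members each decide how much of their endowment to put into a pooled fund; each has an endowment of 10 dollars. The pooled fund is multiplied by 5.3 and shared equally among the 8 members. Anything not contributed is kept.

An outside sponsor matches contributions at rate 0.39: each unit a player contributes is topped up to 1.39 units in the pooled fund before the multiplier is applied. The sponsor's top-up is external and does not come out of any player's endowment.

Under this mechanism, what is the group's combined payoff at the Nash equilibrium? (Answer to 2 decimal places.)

The effective private return is 5.3 × 1.39 / 8 = 0.9209, which is still under 1, so the mechanism doesn't change anyone's dominant strategy: zero contribution.
At the Nash equilibrium no one contributes; group total payoff = 8 × 10 = 80.

80.00 dollars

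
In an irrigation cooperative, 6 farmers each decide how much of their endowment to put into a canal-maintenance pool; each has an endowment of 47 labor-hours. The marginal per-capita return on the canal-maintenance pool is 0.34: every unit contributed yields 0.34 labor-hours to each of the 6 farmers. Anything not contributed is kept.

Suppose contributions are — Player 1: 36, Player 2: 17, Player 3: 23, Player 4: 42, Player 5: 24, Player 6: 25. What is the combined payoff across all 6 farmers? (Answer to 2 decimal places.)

Total contributed: 36 + 17 + 23 + 42 + 24 + 25 = 167; total kept: 6 × 47 − 167 = 115.
The canal-maintenance pool pays out 0.34 × 6 × 167 = 340.68 in aggregate.
Group total = 115 + 340.68 = 455.68.

455.68 labor-hours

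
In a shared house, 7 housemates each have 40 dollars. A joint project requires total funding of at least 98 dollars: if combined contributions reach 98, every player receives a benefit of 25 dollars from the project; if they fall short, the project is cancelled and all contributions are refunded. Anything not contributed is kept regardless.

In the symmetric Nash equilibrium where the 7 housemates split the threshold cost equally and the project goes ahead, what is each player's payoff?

Equal share of the threshold: 98/7 = 14.
At this profile no one gains by cutting their contribution: any cut drops the total below 98, the project is cancelled, contributions are refunded, and the deviator ends with 40, which is less than 40 − 14 + 25 = 51. Contributing more than 14 just wastes the excess. So contributing exactly 14 is a best response.
Each player's payoff: 40 − 14 + 25 = 51.

51 dollars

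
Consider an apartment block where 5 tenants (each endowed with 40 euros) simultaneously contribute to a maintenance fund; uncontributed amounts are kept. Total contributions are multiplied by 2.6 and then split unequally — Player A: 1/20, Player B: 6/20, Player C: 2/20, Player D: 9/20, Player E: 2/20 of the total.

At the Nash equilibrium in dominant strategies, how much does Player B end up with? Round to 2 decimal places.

71.20 euros

Player j's private return per contributed unit is 2.6 × (j's share). Contributing is weakly dominant for j when that share is at least 1/2.6 = 0.3846, and contributing 0 is dominant otherwise.
Player D alone (share 9/20) is above the threshold, contributing 40; the remaining 4 contribute 0. Total contributed: 40.
Player B keeps 40 and receives 2.6 × 40 × 6/20 = 31.20 from the maintenance fund, for a payoff of 71.20.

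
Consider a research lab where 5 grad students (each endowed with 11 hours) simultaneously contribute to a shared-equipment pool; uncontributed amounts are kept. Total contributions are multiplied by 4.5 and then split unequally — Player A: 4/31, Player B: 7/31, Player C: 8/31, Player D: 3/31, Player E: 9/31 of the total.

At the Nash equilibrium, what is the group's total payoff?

170.50 hours

Each unit j contributes comes back to j as 4.5 × (j's share), so j prefers to contribute only if that share exceeds 1/4.5 = 0.2222; otherwise keeping the unit dominates.
Player B, Player C and Player E clear that bar, contributing 11 each; the remaining 2 contribute 0. Total contributed: 33.
The shared-equipment pool pays out 4.5 × 33 = 148.50 in total (split across the unequal shares, but the aggregate is all that matters for the group sum).
The 2 free-riders keep 11 each, adding 22. Group total = 22 + 148.50 = 170.50.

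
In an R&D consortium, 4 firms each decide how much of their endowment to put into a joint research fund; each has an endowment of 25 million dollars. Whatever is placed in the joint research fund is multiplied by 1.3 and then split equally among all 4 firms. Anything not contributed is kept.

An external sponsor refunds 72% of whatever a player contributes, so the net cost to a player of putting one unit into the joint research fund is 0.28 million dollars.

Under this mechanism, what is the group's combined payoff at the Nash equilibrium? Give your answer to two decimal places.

With the mechanism, a contributed unit returns (1.3/4) / 0.28 = 1.1607 per unit of net cost to the contributor — now above 1 — so contributing fully is weakly dominant for every player.
So the Nash equilibrium is full contribution by all 4; the group earns 4 × (25 × 0.72 + 1.3 × 25) = 202.00.

202.00 million dollars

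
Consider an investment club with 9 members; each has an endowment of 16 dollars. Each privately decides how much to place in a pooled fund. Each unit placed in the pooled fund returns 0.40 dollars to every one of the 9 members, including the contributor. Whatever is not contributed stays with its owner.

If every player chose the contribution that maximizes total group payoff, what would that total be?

518.40 dollars

Each contributed unit returns 3.600 to the group as a whole (0.40 to each of 9 players), which exceeds 1, so the social optimum is full contribution: group total = 3.600 × 144 = 518.40.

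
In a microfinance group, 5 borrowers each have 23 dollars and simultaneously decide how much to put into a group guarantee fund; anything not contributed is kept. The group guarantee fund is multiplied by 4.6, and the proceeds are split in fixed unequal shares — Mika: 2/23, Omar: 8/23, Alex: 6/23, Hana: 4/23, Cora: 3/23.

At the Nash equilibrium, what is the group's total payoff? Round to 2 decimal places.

Each unit j contributes comes back to j as 4.6 × (j's share), so j prefers to contribute only if that share exceeds 1/4.6 = 0.2174; otherwise keeping the unit dominates.
The shares above 0.2174 belong to Omar and Alex, contributing 23 each; the remaining 3 contribute 0. Total contributed: 46.
The group guarantee fund pays out 4.6 × 46 = 211.60 in total (split across the unequal shares, but the aggregate is all that matters for the group sum).
The 3 free-riders keep 23 each, adding 69. Group total = 69 + 211.60 = 280.60.

280.60 dollars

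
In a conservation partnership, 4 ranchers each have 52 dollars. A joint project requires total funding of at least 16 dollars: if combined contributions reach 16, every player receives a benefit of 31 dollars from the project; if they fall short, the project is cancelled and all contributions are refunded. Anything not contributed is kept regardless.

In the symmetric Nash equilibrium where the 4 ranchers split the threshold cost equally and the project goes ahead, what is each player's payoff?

Equal share of the threshold: 16/4 = 4.
At this profile no one gains by cutting their contribution: any cut drops the total below 16, the project is cancelled, contributions are refunded, and the deviator ends with 52, which is less than 52 − 4 + 31 = 79. Contributing more than 4 just wastes the excess. So contributing exactly 4 is a best response.
Each player's payoff: 52 − 4 + 31 = 79.

79 dollars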